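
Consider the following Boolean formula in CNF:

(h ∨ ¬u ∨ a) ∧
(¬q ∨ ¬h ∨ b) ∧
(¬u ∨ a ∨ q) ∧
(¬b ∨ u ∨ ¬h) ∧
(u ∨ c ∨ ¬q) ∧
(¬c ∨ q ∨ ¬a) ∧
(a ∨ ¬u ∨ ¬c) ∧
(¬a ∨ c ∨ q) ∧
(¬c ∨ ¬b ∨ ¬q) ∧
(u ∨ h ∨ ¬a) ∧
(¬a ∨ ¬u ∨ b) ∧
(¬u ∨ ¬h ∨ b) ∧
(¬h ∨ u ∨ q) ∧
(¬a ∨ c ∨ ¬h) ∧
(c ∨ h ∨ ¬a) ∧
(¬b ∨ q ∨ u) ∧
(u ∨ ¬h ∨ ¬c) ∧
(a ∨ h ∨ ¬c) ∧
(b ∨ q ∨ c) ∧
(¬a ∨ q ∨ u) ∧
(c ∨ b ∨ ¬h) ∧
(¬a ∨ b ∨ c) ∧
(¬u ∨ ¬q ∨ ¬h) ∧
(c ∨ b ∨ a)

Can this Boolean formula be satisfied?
No

No, the formula is not satisfiable.

No assignment of truth values to the variables can make all 24 clauses true simultaneously.

The formula is UNSAT (unsatisfiable).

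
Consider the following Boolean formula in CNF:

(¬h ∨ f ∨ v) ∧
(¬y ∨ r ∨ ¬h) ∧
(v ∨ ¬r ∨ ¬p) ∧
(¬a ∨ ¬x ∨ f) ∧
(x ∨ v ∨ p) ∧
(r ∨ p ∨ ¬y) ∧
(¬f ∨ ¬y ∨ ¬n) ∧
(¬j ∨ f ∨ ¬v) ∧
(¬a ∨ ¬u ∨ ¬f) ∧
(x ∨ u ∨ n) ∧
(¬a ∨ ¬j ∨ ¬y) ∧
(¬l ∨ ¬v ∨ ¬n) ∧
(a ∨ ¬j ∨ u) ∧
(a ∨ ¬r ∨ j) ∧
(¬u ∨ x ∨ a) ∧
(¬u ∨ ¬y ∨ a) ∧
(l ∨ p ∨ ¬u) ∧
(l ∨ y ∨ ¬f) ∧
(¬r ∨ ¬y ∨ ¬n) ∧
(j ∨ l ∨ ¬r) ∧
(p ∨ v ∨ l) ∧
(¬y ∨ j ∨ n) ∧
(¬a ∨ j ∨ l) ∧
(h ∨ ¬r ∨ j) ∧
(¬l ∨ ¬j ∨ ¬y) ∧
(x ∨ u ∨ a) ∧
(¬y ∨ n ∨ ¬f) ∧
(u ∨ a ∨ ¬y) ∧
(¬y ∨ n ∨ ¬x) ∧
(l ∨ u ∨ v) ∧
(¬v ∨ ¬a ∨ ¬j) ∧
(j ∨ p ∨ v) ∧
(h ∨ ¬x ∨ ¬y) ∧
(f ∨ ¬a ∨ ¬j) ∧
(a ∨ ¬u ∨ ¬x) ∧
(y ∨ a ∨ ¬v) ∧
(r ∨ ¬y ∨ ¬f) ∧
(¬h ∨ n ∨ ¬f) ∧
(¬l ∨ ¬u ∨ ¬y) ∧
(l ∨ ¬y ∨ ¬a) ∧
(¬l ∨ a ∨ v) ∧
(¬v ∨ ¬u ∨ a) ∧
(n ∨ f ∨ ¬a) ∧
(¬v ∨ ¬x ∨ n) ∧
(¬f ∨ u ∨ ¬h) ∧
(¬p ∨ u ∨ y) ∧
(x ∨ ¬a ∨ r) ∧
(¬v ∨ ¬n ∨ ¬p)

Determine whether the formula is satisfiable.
Yes

Yes, the formula is satisfiable.

One satisfying assignment is: v=False, a=True, p=False, h=False, x=True, r=False, j=True, y=False, u=False, f=True, l=True, n=False

Verification: With this assignment, all 48 clauses evaluate to true.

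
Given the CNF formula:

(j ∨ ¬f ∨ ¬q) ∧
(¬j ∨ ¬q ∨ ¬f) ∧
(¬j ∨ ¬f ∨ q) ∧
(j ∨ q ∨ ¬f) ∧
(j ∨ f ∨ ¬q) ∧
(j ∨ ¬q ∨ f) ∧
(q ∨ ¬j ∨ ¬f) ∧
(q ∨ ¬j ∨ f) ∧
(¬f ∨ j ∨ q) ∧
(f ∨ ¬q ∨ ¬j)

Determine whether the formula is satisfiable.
Yes

Yes, the formula is satisfiable.

One satisfying assignment is: f=False, q=False, j=False

Verification: With this assignment, all 10 clauses evaluate to true.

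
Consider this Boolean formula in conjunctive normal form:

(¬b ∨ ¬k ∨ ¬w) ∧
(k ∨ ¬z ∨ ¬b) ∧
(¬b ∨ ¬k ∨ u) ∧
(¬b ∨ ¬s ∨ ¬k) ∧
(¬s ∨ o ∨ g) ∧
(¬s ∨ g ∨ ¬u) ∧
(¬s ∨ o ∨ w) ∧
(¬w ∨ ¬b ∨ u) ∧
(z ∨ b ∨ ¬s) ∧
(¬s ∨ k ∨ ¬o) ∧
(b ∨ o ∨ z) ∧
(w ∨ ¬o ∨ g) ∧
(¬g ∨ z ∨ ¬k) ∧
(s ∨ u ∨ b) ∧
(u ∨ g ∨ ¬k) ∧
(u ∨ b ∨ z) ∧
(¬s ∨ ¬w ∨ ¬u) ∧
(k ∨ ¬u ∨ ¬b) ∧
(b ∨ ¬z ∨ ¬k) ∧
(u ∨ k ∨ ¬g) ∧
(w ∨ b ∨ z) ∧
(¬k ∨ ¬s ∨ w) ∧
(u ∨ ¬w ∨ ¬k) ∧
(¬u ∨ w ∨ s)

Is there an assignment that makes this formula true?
Yes

Yes, the formula is satisfiable.

One satisfying assignment is: b=True, o=False, k=False, s=False, u=False, g=False, w=False, z=False

Verification: With this assignment, all 24 clauses evaluate to true.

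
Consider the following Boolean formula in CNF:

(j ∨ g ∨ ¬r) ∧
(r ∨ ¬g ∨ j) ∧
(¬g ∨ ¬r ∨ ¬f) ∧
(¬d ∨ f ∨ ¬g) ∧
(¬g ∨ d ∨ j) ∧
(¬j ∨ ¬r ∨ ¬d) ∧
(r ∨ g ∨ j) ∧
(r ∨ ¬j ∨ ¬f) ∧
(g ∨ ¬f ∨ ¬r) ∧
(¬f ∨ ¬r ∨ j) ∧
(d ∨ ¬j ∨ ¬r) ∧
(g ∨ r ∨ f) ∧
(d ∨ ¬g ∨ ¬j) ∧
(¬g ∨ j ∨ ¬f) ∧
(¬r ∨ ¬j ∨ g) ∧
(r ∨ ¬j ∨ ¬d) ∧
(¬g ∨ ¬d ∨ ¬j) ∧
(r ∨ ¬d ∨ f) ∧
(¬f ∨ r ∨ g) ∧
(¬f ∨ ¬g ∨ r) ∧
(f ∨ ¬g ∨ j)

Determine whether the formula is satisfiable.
No

No, the formula is not satisfiable.

No assignment of truth values to the variables can make all 21 clauses true simultaneously.

The formula is UNSAT (unsatisfiable).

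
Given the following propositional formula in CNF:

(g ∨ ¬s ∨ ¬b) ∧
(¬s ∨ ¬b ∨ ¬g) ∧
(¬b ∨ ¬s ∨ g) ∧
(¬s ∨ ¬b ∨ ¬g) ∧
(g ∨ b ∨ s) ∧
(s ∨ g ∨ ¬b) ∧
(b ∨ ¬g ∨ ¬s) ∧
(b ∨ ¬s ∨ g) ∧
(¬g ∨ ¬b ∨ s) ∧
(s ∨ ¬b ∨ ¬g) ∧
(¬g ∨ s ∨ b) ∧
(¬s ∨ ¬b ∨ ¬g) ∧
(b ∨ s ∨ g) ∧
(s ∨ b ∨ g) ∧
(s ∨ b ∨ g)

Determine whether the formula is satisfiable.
No

No, the formula is not satisfiable.

No assignment of truth values to the variables can make all 15 clauses true simultaneously.

The formula is UNSAT (unsatisfiable).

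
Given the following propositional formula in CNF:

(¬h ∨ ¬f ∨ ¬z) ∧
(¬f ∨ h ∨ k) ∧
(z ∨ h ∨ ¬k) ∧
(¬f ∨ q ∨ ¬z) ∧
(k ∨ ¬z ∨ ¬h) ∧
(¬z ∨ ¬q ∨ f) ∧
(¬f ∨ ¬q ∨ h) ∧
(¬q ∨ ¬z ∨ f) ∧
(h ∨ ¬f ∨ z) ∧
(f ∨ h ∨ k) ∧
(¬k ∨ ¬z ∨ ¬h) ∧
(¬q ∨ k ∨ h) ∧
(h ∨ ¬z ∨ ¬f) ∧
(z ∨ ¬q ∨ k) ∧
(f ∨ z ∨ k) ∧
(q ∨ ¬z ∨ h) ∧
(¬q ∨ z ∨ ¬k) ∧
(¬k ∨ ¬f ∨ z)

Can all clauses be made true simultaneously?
Yes

Yes, the formula is satisfiable.

One satisfying assignment is: q=False, f=False, k=True, z=False, h=True

Verification: With this assignment, all 18 clauses evaluate to true.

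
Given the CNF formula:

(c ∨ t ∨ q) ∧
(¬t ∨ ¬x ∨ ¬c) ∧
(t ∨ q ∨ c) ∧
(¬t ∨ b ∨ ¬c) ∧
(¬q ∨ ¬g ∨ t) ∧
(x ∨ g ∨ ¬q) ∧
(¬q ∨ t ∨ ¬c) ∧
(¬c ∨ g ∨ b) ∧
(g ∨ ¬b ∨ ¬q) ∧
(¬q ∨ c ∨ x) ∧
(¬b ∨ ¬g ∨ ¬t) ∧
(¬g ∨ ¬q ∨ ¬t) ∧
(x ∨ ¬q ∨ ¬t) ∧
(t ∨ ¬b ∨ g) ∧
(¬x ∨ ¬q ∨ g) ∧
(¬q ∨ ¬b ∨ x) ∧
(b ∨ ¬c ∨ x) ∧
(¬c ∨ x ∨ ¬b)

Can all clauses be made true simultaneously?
Yes

Yes, the formula is satisfiable.

One satisfying assignment is: c=False, t=True, x=False, q=False, b=False, g=False

Verification: With this assignment, all 18 clauses evaluate to true.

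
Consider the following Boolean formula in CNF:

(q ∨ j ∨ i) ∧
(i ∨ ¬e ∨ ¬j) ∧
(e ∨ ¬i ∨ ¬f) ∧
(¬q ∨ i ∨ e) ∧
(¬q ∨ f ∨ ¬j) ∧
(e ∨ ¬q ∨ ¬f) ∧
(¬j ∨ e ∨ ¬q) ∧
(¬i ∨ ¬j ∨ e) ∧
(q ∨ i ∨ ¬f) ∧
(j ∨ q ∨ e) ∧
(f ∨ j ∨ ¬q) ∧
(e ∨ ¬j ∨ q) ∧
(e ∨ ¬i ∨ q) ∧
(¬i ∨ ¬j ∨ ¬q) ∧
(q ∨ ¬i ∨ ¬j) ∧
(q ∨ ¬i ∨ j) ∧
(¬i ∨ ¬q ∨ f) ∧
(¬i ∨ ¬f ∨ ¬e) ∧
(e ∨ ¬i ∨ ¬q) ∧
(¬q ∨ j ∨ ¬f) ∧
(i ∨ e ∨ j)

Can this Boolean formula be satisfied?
No

No, the formula is not satisfiable.

No assignment of truth values to the variables can make all 21 clauses true simultaneously.

The formula is UNSAT (unsatisfiable).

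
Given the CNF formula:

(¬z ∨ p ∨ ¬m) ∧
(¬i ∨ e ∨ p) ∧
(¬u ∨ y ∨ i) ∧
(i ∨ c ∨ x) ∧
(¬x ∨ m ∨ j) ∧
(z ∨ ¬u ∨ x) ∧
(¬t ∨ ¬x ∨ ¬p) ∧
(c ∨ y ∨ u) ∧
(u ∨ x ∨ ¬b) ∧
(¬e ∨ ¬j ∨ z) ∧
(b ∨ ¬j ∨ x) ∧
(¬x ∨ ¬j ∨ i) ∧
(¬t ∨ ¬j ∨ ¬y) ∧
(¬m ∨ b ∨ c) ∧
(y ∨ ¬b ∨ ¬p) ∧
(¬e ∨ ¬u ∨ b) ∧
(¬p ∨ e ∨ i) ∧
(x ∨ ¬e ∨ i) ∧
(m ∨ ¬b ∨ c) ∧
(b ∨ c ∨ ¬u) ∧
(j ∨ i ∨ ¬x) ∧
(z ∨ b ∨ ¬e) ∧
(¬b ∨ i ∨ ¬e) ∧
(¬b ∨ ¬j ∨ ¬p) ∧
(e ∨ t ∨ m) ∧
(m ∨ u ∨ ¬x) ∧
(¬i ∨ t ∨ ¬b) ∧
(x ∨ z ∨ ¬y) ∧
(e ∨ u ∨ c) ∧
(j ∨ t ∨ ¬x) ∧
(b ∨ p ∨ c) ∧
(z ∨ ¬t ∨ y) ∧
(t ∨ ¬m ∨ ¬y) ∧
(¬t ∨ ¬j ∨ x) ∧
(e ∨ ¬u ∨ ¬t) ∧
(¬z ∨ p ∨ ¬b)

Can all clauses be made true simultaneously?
Yes

Yes, the formula is satisfiable.

One satisfying assignment is: j=False, y=True, m=False, t=False, x=False, u=False, i=True, z=True, b=False, c=False, p=True, e=True

Verification: With this assignment, all 36 clauses evaluate to true.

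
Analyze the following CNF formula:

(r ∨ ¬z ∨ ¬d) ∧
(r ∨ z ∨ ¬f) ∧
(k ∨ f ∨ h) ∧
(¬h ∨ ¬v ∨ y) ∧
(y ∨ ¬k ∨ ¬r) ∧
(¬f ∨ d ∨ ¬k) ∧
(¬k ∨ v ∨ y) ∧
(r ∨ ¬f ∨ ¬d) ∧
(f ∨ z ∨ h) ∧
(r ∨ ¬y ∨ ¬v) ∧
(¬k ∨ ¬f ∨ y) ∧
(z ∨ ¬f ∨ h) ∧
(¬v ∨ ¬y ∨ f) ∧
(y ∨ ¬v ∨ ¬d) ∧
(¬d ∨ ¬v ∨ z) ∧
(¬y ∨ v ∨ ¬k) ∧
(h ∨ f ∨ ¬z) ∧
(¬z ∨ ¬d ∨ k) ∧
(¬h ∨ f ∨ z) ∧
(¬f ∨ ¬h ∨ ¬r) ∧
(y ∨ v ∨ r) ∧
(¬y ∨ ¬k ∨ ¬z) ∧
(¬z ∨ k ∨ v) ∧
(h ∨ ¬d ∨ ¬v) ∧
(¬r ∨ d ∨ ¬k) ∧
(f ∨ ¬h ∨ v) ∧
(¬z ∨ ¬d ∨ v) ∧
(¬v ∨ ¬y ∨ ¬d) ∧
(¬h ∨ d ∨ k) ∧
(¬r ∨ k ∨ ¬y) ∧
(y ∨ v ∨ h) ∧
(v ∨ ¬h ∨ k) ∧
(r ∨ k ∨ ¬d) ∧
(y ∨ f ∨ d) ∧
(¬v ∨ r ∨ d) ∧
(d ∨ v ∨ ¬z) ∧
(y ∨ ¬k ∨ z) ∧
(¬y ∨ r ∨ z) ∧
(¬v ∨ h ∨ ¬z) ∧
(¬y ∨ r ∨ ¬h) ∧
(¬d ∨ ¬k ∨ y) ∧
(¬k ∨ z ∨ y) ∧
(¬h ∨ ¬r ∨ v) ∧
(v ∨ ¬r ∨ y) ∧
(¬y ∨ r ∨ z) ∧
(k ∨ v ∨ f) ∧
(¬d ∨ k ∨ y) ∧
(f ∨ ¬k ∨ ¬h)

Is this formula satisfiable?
No

No, the formula is not satisfiable.

No assignment of truth values to the variables can make all 48 clauses true simultaneously.

The formula is UNSAT (unsatisfiable).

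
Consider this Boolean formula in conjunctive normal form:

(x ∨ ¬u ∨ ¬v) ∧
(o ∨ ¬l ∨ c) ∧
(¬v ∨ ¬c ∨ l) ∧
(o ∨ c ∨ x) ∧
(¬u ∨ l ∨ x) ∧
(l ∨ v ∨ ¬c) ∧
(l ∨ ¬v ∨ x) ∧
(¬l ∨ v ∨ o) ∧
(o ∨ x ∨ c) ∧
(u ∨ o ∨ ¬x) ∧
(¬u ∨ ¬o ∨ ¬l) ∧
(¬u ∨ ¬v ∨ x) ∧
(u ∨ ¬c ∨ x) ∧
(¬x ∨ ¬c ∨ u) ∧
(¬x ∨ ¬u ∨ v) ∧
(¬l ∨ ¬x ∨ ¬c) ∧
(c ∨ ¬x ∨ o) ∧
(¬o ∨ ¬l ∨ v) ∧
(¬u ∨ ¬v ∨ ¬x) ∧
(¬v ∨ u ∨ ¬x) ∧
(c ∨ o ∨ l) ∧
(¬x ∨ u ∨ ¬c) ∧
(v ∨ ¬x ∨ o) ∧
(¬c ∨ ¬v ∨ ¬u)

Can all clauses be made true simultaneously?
Yes

Yes, the formula is satisfiable.

One satisfying assignment is: u=False, x=False, v=False, o=True, c=False, l=False

Verification: With this assignment, all 24 clauses evaluate to true.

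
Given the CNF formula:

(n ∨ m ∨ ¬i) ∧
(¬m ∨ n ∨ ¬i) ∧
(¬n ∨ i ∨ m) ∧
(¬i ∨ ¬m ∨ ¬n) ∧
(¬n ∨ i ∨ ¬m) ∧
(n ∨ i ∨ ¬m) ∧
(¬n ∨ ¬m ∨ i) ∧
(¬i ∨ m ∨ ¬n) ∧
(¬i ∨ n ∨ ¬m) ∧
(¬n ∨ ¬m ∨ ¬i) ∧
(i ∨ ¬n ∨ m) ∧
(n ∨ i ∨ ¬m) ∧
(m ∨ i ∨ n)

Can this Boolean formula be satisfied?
No

No, the formula is not satisfiable.

No assignment of truth values to the variables can make all 13 clauses true simultaneously.

The formula is UNSAT (unsatisfiable).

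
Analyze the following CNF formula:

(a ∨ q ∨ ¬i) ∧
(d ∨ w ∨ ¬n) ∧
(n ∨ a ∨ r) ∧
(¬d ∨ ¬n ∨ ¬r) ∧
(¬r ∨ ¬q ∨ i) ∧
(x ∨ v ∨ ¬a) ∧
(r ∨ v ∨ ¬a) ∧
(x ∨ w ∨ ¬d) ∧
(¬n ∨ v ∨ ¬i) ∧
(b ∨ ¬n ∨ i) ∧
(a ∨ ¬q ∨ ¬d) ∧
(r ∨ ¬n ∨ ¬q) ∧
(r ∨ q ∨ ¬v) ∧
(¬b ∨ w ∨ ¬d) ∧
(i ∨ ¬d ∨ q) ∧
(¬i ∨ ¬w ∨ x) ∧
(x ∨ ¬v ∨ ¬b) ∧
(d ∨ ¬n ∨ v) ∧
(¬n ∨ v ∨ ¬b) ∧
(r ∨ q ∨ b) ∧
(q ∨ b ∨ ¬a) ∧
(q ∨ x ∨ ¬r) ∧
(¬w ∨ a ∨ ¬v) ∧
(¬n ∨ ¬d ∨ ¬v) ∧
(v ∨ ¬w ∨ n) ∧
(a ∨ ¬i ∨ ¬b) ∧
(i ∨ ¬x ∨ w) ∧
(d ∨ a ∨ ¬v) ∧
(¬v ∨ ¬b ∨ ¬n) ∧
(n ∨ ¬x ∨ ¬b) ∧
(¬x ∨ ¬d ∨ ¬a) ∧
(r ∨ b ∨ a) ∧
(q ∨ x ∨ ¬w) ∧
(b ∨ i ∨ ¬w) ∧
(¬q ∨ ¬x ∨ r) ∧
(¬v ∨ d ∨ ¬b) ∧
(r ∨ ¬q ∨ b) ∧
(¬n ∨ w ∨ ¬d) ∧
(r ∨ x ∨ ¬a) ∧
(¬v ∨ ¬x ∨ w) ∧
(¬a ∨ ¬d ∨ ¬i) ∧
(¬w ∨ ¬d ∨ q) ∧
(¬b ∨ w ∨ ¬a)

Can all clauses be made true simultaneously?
Yes

Yes, the formula is satisfiable.

One satisfying assignment is: q=True, w=False, n=False, r=True, b=False, a=False, i=True, d=False, x=False, v=False

Verification: With this assignment, all 43 clauses evaluate to true.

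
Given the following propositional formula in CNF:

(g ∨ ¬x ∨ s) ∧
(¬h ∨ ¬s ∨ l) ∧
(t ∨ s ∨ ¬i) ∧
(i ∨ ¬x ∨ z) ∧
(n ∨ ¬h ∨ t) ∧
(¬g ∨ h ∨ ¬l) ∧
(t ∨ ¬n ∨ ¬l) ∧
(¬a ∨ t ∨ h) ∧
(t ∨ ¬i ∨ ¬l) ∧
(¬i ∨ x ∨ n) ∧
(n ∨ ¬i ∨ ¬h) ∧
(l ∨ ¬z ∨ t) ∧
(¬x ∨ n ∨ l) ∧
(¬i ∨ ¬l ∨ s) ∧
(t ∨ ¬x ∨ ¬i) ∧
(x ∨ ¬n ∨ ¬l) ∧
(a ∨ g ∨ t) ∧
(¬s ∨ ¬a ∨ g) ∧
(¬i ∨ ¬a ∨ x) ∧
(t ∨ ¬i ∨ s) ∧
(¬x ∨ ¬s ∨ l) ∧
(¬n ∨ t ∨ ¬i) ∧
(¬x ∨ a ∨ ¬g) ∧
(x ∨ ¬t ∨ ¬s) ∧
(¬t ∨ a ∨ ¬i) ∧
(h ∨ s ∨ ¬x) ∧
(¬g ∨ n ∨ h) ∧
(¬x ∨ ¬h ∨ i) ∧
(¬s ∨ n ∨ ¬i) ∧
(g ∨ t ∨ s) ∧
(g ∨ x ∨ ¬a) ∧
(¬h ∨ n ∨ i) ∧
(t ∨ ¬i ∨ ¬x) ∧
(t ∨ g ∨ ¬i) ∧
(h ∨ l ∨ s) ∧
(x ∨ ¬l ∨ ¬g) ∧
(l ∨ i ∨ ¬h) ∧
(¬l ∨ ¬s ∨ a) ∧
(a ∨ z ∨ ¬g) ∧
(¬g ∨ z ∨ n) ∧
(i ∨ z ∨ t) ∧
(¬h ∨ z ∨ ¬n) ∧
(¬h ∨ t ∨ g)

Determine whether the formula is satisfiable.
Yes

Yes, the formula is satisfiable.

One satisfying assignment is: z=False, h=False, s=False, x=False, n=False, l=True, a=False, i=False, g=False, t=True

Verification: With this assignment, all 43 clauses evaluate to true.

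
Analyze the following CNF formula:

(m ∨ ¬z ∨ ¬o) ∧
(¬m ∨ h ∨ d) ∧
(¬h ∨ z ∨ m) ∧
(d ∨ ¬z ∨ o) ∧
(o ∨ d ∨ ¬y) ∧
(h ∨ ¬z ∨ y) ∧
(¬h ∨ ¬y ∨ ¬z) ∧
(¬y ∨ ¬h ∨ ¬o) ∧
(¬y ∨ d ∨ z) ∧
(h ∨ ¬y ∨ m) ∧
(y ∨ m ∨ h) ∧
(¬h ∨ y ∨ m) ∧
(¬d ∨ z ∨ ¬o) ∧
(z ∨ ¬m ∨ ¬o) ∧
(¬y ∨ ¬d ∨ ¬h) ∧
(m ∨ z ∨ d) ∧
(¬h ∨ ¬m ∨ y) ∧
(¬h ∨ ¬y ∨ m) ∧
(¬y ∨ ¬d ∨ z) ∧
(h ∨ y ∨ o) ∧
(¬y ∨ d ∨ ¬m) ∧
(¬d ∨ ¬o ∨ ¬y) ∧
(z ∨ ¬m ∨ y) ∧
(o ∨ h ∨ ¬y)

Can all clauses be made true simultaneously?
No

No, the formula is not satisfiable.

No assignment of truth values to the variables can make all 24 clauses true simultaneously.

The formula is UNSAT (unsatisfiable).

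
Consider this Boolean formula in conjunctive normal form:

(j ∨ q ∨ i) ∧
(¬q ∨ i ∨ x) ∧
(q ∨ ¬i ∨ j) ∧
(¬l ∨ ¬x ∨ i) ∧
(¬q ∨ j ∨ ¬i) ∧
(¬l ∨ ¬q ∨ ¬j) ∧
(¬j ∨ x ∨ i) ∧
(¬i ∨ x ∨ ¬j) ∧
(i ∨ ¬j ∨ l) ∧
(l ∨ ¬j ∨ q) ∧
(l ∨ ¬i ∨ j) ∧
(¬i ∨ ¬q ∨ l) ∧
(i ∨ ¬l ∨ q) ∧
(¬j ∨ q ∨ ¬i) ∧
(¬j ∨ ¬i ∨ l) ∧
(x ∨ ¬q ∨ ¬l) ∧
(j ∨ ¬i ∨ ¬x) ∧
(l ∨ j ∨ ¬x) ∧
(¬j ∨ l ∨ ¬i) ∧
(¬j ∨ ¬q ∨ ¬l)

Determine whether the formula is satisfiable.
No

No, the formula is not satisfiable.

No assignment of truth values to the variables can make all 20 clauses true simultaneously.

The formula is UNSAT (unsatisfiable).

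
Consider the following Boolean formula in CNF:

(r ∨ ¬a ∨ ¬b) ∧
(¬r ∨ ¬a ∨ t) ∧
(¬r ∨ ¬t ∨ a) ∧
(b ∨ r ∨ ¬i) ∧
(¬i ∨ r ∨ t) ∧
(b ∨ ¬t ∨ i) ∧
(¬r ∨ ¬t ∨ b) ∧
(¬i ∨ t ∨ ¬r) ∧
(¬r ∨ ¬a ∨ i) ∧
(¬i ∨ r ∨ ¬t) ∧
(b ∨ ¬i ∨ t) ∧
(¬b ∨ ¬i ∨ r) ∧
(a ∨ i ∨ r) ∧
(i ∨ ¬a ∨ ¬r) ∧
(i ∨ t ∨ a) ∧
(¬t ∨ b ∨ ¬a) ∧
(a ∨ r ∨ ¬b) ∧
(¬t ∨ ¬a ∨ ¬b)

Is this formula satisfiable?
Yes

Yes, the formula is satisfiable.

One satisfying assignment is: r=False, b=False, i=False, t=False, a=True

Verification: With this assignment, all 18 clauses evaluate to true.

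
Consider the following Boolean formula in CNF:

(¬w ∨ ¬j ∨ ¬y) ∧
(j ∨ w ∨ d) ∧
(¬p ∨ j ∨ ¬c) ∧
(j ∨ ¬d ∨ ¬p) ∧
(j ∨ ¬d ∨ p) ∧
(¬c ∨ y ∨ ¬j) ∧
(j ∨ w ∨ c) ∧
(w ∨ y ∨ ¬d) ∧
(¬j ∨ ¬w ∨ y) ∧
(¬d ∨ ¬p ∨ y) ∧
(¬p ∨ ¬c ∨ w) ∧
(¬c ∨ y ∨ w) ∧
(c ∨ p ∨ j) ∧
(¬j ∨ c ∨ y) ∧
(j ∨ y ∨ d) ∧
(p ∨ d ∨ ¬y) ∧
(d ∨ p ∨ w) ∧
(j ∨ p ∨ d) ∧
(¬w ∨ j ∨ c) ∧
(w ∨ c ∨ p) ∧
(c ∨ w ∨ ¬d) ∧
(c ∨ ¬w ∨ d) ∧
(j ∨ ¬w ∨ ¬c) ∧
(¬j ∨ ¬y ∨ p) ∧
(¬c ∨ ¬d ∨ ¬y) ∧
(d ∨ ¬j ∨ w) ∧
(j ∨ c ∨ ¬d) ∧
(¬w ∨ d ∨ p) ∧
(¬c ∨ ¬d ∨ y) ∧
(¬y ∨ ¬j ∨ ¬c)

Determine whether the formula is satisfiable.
No

No, the formula is not satisfiable.

No assignment of truth values to the variables can make all 30 clauses true simultaneously.

The formula is UNSAT (unsatisfiable).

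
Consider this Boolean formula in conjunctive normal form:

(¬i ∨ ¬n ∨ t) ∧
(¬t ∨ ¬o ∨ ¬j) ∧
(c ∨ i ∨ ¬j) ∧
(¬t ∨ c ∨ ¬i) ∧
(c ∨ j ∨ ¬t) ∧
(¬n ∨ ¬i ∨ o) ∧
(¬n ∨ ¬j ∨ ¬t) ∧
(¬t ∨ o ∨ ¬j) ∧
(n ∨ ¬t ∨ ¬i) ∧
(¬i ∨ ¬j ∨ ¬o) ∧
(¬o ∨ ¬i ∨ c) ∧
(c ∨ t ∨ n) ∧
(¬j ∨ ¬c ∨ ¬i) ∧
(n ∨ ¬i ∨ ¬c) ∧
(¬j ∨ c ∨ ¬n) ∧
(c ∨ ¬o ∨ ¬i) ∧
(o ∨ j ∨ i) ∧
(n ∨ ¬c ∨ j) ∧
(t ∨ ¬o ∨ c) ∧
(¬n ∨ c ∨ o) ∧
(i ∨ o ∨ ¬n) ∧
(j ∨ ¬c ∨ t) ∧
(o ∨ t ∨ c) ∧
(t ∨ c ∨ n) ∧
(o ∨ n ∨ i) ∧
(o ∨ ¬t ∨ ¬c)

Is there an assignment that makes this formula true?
Yes

Yes, the formula is satisfiable.

One satisfying assignment is: n=True, o=True, i=False, t=True, j=False, c=True

Verification: With this assignment, all 26 clauses evaluate to true.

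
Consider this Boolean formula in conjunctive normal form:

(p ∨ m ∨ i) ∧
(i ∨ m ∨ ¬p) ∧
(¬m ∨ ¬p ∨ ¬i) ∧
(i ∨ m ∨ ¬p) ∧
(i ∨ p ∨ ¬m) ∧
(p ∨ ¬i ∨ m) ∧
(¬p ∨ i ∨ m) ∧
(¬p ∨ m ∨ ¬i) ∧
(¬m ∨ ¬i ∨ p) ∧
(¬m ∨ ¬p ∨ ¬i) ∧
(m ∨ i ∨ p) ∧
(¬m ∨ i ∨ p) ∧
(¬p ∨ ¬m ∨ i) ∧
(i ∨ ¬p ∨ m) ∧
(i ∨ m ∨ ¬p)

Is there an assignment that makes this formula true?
No

No, the formula is not satisfiable.

No assignment of truth values to the variables can make all 15 clauses true simultaneously.

The formula is UNSAT (unsatisfiable).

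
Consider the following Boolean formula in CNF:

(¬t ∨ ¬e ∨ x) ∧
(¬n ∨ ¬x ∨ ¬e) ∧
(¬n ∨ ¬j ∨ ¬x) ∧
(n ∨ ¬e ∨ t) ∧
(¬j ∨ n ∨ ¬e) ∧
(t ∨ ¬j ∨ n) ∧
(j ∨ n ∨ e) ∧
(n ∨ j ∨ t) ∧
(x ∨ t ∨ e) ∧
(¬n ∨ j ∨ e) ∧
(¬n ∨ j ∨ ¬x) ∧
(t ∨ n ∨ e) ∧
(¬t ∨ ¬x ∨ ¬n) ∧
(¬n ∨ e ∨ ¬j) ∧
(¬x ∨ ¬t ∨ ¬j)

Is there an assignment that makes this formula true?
Yes

Yes, the formula is satisfiable.

One satisfying assignment is: x=False, j=False, t=False, n=True, e=True

Verification: With this assignment, all 15 clauses evaluate to true.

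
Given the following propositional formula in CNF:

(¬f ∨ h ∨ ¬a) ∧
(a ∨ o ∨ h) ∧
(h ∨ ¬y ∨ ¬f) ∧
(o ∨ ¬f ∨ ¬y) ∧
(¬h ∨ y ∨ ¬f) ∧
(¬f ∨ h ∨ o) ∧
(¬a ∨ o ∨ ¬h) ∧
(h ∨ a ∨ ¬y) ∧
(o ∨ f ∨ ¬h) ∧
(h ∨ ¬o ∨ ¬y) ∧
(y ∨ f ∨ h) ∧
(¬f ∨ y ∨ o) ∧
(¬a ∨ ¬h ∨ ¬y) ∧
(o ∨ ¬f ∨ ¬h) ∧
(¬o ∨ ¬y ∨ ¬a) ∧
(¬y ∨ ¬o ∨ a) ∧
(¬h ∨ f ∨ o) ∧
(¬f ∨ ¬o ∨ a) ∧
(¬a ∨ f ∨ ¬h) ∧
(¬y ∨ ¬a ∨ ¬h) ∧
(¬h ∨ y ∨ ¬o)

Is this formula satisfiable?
Yes

Yes, the formula is satisfiable.

One satisfying assignment is: o=False, a=True, y=True, f=False, h=False

Verification: With this assignment, all 21 clauses evaluate to true.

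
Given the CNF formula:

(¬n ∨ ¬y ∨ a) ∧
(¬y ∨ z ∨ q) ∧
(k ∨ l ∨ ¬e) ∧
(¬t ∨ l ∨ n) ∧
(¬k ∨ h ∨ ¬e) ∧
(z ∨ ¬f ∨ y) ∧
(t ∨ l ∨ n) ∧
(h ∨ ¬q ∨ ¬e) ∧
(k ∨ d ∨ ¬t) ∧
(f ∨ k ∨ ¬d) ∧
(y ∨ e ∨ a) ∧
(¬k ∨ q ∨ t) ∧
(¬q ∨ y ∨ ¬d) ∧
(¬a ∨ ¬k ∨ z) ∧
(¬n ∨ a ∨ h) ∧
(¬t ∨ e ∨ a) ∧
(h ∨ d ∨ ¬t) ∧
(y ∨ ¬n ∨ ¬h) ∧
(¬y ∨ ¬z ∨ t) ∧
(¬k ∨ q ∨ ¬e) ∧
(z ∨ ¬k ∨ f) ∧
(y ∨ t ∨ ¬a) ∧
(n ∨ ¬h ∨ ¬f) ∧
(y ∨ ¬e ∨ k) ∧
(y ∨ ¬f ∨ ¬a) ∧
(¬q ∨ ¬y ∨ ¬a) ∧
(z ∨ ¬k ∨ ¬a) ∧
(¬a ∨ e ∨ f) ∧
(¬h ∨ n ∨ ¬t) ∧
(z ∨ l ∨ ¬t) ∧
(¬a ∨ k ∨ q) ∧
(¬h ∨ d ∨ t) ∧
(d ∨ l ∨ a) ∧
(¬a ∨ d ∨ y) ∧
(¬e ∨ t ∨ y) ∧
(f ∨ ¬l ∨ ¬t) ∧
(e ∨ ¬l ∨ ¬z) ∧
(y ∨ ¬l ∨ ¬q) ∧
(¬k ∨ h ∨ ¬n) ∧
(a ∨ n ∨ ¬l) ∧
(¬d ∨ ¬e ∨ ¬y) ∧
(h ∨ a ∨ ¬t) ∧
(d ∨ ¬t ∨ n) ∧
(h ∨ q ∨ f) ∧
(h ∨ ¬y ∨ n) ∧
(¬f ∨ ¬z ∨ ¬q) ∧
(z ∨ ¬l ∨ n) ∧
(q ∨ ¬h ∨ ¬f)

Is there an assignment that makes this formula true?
No

No, the formula is not satisfiable.

No assignment of truth values to the variables can make all 48 clauses true simultaneously.

The formula is UNSAT (unsatisfiable).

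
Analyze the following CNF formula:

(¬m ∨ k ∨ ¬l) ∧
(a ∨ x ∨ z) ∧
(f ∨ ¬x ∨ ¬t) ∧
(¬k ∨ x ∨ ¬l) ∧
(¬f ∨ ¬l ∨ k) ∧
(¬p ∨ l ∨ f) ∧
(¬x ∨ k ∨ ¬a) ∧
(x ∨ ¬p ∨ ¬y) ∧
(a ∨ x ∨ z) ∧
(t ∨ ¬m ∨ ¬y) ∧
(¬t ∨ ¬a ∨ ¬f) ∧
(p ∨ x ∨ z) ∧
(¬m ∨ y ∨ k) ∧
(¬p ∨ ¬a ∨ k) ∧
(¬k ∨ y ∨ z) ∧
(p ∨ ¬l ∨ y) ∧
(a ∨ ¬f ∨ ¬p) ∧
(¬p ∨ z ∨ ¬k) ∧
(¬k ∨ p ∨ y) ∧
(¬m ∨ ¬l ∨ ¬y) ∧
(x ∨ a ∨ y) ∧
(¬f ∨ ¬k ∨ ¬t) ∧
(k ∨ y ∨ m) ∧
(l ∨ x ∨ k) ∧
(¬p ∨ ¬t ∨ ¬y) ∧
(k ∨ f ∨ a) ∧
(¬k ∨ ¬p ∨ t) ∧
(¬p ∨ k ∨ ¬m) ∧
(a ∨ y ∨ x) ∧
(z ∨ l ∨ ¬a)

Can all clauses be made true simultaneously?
Yes

Yes, the formula is satisfiable.

One satisfying assignment is: x=True, t=False, l=True, f=False, a=True, m=False, p=False, k=True, z=False, y=True

Verification: With this assignment, all 30 clauses evaluate to true.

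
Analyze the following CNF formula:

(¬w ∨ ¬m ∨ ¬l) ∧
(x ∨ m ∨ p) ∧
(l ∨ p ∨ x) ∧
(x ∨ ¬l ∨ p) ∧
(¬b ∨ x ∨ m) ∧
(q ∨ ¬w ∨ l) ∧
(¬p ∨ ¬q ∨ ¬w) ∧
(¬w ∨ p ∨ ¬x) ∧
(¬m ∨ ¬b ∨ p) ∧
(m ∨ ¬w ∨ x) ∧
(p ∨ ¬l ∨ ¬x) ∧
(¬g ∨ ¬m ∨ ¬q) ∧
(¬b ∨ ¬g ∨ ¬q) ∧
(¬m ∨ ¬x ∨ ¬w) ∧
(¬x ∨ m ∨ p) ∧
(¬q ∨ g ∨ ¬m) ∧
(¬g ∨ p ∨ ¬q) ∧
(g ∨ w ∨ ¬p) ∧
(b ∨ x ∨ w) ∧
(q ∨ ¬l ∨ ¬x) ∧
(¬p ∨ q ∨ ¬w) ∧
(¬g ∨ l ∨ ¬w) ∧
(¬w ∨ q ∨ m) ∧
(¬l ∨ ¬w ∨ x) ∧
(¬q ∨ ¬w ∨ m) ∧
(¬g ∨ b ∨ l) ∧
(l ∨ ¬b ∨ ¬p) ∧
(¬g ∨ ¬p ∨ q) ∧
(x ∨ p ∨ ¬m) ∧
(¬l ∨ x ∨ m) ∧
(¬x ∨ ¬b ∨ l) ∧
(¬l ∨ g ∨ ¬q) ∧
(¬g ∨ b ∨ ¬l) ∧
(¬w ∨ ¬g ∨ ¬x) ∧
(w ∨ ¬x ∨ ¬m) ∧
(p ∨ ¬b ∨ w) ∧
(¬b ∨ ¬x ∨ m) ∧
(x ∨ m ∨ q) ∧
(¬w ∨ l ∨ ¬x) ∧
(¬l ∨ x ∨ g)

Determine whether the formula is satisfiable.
No

No, the formula is not satisfiable.

No assignment of truth values to the variables can make all 40 clauses true simultaneously.

The formula is UNSAT (unsatisfiable).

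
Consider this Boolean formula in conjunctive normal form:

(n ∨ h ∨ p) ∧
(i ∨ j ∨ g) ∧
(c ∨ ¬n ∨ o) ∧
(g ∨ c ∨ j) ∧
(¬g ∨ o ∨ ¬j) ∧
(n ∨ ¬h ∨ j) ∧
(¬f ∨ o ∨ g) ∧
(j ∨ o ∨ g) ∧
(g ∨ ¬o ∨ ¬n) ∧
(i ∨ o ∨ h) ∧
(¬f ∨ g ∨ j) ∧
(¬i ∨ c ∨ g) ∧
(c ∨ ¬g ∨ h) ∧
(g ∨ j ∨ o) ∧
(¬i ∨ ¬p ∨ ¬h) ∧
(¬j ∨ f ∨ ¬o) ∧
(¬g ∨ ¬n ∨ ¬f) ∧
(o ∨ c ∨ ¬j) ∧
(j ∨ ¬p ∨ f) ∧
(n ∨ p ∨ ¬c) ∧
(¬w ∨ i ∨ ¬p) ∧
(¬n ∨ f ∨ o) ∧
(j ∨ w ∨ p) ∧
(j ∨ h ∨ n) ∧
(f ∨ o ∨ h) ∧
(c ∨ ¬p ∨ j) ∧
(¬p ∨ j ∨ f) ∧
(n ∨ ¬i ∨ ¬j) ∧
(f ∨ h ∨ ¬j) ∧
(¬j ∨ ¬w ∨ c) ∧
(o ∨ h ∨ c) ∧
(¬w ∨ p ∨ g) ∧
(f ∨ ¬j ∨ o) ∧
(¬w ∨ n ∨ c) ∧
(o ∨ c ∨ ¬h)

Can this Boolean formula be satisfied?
Yes

Yes, the formula is satisfiable.

One satisfying assignment is: n=True, o=True, p=False, w=True, i=False, h=False, g=True, f=False, j=False, c=True

Verification: With this assignment, all 35 clauses evaluate to true.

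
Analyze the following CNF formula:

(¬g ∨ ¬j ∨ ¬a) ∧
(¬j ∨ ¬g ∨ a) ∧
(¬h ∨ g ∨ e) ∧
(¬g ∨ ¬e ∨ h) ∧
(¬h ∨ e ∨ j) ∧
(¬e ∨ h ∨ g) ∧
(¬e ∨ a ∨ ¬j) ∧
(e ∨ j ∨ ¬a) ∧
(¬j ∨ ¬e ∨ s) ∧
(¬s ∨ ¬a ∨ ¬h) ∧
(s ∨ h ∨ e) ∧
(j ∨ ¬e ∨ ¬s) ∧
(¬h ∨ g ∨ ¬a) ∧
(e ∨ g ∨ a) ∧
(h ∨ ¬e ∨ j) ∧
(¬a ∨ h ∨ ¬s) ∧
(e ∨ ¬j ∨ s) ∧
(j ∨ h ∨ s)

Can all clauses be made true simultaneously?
Yes

Yes, the formula is satisfiable.

One satisfying assignment is: h=False, g=True, a=False, e=False, j=False, s=True

Verification: With this assignment, all 18 clauses evaluate to true.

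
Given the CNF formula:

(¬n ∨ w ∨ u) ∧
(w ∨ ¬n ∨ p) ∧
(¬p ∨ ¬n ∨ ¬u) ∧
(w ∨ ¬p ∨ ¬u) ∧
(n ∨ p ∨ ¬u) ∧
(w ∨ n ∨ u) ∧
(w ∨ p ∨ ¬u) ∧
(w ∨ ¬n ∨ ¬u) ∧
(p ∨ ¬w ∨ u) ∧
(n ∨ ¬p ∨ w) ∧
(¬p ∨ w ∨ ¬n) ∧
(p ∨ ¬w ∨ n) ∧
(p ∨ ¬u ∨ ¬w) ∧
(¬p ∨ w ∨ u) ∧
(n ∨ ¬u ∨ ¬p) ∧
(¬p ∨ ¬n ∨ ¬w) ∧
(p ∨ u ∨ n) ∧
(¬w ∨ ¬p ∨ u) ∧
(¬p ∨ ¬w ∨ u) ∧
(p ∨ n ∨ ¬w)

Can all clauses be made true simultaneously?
No

No, the formula is not satisfiable.

No assignment of truth values to the variables can make all 20 clauses true simultaneously.

The formula is UNSAT (unsatisfiable).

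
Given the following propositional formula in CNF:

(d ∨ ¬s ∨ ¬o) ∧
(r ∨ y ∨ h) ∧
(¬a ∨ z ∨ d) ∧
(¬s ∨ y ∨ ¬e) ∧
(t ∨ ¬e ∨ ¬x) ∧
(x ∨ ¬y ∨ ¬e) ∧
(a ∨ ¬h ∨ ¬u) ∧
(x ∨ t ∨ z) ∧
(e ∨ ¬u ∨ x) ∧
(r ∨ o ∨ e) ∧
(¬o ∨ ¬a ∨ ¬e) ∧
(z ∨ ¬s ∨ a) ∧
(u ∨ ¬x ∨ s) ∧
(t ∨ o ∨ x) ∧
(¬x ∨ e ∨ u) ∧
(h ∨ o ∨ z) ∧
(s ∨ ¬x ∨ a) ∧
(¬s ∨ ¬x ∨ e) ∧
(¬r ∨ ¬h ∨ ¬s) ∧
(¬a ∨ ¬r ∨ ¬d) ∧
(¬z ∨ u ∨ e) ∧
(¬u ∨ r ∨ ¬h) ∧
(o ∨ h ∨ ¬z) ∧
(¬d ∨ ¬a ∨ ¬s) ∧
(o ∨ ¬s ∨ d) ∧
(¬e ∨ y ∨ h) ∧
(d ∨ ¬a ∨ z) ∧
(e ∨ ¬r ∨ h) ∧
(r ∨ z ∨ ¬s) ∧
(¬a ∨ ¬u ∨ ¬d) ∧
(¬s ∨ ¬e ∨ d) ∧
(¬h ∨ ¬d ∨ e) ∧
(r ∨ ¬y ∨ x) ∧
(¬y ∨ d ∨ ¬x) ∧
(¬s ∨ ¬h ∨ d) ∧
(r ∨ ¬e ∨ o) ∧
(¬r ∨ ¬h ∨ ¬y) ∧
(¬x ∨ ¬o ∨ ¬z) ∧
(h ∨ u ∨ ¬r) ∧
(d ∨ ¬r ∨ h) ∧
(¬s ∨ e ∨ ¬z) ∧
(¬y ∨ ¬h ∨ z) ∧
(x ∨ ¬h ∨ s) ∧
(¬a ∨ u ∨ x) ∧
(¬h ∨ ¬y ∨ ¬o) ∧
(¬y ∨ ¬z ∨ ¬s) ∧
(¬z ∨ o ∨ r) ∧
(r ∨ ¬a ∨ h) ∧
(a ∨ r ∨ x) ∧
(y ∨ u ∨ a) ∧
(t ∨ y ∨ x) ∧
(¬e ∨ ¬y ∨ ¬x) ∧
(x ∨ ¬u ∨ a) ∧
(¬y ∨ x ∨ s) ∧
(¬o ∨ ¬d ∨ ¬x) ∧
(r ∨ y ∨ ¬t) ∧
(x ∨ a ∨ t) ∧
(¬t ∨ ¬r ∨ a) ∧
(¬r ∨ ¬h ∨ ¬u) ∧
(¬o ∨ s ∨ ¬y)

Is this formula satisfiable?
No

No, the formula is not satisfiable.

No assignment of truth values to the variables can make all 60 clauses true simultaneously.

The formula is UNSAT (unsatisfiable).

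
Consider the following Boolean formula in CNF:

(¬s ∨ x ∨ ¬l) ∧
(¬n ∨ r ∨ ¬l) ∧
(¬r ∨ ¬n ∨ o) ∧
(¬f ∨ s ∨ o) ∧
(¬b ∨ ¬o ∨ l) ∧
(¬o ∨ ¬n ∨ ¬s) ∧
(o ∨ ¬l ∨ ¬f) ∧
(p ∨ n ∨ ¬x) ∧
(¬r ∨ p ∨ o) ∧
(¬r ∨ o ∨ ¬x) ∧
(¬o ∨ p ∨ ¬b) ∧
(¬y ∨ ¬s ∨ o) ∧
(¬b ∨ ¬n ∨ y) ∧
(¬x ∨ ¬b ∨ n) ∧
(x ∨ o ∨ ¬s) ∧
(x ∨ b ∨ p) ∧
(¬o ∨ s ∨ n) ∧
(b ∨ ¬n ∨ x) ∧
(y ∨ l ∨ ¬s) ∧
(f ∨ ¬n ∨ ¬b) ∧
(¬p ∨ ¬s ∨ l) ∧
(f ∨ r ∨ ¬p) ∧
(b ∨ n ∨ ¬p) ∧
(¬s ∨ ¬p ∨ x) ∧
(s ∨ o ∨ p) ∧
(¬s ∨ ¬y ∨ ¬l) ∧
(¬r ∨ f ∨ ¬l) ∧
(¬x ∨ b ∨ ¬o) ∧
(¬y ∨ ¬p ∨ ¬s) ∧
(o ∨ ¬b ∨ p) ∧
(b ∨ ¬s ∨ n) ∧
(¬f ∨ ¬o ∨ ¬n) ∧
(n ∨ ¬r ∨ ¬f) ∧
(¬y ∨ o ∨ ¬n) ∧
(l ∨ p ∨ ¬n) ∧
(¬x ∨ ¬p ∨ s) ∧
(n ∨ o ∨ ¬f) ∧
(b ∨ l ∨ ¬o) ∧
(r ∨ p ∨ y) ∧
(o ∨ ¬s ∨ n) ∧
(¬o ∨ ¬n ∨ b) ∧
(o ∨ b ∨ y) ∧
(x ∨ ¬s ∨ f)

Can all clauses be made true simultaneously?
Yes

Yes, the formula is satisfiable.

One satisfying assignment is: s=False, b=True, n=False, p=True, x=False, f=False, r=True, l=False, y=False, o=False

Verification: With this assignment, all 43 clauses evaluate to true.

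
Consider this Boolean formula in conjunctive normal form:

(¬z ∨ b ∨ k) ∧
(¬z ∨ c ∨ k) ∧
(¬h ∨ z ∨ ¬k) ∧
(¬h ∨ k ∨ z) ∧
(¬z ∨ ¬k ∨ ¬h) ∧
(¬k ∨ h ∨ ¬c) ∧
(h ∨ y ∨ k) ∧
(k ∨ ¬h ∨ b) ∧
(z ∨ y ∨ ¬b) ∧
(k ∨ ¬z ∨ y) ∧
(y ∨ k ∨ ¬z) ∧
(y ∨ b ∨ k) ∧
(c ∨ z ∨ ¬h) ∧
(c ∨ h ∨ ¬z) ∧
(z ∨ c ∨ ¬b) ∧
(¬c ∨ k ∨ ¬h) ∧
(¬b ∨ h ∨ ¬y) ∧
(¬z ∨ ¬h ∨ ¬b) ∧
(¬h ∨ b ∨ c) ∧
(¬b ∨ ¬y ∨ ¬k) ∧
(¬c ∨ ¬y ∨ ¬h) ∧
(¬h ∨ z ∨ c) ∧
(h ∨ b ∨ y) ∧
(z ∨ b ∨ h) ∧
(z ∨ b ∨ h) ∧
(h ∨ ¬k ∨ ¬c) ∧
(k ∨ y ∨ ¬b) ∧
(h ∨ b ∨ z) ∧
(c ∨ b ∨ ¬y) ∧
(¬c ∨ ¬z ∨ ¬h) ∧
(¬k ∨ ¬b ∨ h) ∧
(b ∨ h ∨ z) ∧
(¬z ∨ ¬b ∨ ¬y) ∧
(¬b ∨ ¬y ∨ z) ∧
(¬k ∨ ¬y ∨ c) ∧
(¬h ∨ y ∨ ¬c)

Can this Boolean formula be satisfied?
No

No, the formula is not satisfiable.

No assignment of truth values to the variables can make all 36 clauses true simultaneously.

The formula is UNSAT (unsatisfiable).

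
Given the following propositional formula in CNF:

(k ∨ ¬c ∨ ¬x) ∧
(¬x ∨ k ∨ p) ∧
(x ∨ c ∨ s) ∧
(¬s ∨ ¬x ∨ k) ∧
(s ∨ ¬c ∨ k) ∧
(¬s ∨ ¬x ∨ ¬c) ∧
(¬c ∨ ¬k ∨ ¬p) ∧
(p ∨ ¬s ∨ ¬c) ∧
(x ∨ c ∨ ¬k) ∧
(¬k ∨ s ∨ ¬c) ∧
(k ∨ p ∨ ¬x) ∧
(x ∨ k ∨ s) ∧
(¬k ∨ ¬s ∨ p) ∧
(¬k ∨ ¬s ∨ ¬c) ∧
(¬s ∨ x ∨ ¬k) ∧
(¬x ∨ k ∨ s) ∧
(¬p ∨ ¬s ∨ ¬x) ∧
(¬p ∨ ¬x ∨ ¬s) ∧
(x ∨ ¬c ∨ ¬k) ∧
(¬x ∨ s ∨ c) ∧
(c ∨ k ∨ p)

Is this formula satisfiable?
Yes

Yes, the formula is satisfiable.

One satisfying assignment is: c=False, s=True, p=True, k=False, x=False

Verification: With this assignment, all 21 clauses evaluate to true.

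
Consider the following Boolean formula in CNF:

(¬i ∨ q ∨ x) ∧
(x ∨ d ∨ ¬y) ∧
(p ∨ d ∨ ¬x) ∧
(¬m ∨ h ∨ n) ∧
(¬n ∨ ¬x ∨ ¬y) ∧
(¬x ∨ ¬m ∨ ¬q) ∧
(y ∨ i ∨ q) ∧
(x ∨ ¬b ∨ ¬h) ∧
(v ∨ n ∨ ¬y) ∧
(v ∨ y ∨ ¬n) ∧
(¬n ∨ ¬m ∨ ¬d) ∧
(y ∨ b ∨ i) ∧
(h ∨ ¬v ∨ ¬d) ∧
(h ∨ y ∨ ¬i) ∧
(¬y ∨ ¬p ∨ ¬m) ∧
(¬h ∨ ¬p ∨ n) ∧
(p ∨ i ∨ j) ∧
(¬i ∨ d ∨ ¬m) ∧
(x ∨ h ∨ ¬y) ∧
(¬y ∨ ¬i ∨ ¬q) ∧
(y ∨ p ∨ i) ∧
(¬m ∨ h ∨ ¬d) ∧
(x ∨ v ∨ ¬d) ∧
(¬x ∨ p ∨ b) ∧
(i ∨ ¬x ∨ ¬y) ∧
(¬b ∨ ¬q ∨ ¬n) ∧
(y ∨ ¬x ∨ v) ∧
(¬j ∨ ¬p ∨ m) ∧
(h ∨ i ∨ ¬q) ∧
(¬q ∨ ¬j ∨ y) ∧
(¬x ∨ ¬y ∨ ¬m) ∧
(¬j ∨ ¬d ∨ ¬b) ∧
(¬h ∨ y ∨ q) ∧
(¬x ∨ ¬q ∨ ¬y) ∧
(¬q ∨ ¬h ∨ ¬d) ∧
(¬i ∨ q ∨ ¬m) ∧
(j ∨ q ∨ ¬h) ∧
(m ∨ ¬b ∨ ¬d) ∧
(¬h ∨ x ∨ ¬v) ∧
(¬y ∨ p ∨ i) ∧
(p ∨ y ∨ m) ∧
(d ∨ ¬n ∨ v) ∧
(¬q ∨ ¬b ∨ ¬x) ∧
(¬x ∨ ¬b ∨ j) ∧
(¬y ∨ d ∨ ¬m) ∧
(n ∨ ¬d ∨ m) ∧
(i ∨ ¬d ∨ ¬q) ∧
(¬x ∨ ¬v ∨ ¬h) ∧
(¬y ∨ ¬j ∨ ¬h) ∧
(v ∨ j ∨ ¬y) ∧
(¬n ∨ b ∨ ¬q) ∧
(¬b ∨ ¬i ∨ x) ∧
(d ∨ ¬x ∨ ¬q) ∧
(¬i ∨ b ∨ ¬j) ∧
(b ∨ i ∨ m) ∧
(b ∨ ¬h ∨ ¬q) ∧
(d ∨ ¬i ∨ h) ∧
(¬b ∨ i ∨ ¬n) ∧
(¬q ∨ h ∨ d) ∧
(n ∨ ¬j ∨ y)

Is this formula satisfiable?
No

No, the formula is not satisfiable.

No assignment of truth values to the variables can make all 60 clauses true simultaneously.

The formula is UNSAT (unsatisfiable).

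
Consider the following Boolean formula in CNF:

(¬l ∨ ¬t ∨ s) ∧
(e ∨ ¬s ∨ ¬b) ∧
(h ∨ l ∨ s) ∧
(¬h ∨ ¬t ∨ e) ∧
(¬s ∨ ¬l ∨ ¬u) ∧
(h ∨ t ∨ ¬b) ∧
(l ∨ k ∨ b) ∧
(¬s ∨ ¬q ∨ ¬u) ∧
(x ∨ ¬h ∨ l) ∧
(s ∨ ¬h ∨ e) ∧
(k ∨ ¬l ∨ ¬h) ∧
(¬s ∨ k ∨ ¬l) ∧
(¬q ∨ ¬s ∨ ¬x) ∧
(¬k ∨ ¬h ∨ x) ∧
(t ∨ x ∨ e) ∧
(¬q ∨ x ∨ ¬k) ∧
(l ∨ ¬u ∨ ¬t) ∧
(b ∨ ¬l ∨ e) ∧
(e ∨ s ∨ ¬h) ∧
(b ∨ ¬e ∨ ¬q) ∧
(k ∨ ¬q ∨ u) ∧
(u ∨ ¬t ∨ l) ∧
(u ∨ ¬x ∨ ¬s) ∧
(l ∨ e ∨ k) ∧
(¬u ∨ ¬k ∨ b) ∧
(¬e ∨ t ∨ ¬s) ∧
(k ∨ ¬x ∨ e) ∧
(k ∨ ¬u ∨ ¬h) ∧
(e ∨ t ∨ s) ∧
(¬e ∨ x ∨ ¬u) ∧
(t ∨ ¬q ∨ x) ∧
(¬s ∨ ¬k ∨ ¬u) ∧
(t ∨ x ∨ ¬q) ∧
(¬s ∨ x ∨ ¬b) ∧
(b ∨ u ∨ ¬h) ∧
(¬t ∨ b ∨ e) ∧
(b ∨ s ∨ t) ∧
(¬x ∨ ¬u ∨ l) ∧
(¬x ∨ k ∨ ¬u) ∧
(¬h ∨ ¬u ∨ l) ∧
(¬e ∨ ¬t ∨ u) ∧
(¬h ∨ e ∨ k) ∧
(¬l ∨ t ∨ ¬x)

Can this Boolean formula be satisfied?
Yes

Yes, the formula is satisfiable.

One satisfying assignment is: b=True, q=False, e=True, t=False, h=True, x=True, l=False, u=False, k=False, s=False

Verification: With this assignment, all 43 clauses evaluate to true.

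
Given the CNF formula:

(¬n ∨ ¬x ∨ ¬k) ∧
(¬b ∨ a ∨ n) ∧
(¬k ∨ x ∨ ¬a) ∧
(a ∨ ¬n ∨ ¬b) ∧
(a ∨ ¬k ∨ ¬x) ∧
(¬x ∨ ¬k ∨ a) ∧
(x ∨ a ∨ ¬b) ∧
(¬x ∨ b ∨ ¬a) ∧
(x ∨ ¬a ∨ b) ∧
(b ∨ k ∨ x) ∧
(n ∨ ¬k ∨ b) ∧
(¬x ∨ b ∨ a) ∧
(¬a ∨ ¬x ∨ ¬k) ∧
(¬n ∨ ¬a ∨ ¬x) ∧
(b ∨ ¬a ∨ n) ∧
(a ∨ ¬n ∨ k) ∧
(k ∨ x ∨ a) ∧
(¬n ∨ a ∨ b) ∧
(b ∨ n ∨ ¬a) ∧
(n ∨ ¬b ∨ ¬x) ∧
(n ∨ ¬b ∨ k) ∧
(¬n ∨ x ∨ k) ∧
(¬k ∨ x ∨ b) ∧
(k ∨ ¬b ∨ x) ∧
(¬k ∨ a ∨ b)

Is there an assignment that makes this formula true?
No

No, the formula is not satisfiable.

No assignment of truth values to the variables can make all 25 clauses true simultaneously.

The formula is UNSAT (unsatisfiable).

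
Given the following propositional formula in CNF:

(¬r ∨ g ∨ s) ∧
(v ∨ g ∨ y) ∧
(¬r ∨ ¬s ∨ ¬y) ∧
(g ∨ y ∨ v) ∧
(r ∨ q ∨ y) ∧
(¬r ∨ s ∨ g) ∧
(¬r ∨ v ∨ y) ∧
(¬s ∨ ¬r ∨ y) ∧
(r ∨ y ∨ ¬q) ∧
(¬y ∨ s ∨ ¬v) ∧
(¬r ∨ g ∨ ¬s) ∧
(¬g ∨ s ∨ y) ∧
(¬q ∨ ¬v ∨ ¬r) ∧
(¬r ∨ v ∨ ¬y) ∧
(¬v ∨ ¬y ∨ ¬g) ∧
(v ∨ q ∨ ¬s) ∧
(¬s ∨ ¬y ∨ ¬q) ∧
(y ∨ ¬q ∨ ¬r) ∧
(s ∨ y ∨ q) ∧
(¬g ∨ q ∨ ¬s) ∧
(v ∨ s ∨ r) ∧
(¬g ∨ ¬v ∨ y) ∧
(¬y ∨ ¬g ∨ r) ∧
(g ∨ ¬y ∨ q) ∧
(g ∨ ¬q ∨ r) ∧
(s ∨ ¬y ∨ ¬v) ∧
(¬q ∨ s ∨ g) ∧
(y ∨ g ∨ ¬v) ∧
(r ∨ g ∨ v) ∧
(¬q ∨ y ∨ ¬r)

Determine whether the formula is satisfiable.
No

No, the formula is not satisfiable.

No assignment of truth values to the variables can make all 30 clauses true simultaneously.

The formula is UNSAT (unsatisfiable).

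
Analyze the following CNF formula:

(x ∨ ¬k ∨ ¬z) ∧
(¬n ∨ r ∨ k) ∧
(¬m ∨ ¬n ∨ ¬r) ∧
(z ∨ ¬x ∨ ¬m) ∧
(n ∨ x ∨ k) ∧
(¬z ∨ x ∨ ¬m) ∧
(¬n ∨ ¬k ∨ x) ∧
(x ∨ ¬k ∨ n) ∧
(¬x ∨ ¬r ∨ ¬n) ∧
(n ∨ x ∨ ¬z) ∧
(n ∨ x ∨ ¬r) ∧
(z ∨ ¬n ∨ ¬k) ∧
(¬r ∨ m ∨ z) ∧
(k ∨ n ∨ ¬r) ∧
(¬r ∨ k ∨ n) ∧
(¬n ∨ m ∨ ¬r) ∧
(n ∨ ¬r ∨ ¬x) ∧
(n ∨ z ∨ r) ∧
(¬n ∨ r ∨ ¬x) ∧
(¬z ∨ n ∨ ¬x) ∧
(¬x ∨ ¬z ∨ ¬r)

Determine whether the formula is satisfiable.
No

No, the formula is not satisfiable.

No assignment of truth values to the variables can make all 21 clauses true simultaneously.

The formula is UNSAT (unsatisfiable).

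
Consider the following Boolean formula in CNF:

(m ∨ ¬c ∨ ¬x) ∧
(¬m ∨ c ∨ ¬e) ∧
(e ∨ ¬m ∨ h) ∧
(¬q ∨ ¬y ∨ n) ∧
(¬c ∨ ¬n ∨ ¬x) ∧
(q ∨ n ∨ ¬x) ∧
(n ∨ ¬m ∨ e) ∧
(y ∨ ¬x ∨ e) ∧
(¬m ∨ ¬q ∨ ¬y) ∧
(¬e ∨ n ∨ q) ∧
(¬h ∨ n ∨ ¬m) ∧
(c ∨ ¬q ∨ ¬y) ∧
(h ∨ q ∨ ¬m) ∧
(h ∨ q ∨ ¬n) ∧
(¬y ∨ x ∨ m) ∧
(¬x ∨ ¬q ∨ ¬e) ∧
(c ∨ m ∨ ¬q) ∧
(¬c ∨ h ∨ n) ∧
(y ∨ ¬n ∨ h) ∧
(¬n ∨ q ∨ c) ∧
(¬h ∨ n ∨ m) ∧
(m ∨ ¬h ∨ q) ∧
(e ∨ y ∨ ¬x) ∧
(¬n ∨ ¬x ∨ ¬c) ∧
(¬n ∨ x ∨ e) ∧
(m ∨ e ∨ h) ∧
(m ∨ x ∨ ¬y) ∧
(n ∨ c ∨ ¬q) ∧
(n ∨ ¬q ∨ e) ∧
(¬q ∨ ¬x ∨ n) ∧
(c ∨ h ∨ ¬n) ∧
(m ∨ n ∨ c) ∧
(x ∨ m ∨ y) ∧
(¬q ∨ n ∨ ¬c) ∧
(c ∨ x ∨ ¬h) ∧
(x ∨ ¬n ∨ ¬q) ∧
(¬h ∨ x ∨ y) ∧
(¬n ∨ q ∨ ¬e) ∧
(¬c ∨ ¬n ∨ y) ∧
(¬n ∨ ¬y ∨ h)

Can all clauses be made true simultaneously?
No

No, the formula is not satisfiable.

No assignment of truth values to the variables can make all 40 clauses true simultaneously.

The formula is UNSAT (unsatisfiable).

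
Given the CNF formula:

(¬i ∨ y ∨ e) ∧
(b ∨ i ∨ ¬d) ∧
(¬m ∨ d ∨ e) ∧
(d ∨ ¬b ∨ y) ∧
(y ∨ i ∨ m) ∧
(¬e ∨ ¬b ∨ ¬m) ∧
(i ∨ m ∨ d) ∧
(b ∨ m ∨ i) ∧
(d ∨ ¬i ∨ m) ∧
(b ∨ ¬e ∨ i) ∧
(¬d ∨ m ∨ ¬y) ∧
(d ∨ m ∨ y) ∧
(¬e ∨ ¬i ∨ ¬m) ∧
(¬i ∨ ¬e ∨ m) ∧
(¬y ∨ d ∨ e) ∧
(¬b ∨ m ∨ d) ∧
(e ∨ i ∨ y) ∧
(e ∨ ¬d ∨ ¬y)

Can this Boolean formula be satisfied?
No

No, the formula is not satisfiable.

No assignment of truth values to the variables can make all 18 clauses true simultaneously.

The formula is UNSAT (unsatisfiable).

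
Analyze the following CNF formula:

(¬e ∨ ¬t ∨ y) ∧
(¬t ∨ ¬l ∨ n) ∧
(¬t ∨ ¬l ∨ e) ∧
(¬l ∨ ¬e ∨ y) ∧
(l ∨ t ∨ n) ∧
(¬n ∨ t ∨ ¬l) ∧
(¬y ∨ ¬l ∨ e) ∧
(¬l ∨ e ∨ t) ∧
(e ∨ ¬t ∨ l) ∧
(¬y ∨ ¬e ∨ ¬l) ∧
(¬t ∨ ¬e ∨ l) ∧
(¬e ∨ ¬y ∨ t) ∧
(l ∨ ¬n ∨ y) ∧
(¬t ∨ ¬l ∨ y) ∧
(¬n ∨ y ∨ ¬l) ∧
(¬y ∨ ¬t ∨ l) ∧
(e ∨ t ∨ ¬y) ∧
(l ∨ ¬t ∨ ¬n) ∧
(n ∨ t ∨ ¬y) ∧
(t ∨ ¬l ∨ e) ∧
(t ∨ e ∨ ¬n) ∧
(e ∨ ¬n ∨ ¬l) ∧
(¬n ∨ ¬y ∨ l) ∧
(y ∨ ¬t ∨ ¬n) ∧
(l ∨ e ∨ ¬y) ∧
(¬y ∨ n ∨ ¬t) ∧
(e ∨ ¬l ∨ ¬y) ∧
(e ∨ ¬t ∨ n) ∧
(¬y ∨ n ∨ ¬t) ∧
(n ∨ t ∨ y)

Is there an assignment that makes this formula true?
No

No, the formula is not satisfiable.

No assignment of truth values to the variables can make all 30 clauses true simultaneously.

The formula is UNSAT (unsatisfiable).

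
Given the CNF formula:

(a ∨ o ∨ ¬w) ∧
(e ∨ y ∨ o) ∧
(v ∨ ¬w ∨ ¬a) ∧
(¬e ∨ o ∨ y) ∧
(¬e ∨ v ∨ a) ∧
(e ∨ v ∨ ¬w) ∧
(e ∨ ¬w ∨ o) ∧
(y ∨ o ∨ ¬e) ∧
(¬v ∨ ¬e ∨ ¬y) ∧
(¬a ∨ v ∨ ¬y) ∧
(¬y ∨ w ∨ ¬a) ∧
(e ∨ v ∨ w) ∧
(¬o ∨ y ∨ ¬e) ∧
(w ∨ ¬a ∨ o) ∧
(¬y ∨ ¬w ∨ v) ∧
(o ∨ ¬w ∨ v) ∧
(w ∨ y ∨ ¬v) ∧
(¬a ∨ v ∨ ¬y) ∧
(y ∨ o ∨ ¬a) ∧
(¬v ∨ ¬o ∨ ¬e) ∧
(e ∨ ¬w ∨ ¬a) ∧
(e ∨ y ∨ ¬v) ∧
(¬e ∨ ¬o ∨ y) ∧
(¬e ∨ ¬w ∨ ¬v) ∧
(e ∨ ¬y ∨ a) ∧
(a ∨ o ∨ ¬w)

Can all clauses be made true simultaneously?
No

No, the formula is not satisfiable.

No assignment of truth values to the variables can make all 26 clauses true simultaneously.

The formula is UNSAT (unsatisfiable).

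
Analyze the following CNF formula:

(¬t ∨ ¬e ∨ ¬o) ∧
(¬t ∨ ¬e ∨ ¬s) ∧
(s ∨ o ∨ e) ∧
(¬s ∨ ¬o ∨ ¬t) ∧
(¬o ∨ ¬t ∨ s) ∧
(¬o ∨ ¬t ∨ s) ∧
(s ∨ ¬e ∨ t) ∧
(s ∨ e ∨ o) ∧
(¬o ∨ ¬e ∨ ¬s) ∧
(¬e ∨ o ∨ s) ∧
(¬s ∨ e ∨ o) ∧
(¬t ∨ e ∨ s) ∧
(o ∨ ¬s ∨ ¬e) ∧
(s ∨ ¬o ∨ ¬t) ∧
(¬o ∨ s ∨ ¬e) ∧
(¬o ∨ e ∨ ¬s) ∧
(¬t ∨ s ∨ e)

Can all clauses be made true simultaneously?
Yes

Yes, the formula is satisfiable.

One satisfying assignment is: o=True, s=False, t=False, e=False

Verification: With this assignment, all 17 clauses evaluate to true.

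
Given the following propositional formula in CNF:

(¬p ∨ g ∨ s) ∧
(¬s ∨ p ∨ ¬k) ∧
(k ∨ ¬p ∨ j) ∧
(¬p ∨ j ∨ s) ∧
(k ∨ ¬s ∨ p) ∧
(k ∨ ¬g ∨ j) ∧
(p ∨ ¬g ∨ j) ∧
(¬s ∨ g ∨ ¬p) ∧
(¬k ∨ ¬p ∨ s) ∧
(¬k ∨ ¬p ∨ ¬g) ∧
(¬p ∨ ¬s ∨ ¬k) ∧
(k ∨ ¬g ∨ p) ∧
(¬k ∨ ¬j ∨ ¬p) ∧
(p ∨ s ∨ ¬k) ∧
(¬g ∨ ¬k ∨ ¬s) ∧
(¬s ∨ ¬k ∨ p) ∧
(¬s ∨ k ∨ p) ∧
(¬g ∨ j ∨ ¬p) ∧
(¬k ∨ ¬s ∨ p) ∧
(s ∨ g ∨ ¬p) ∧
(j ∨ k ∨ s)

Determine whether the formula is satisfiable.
Yes

Yes, the formula is satisfiable.

One satisfying assignment is: p=False, g=False, j=True, s=False, k=False

Verification: With this assignment, all 21 clauses evaluate to true.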